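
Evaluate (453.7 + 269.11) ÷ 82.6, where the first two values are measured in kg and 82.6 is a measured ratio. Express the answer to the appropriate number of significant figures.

8.75 kg

453.7 kg + 269.11 kg = 722.81 kg; the sum is limited to 1 decimal place (4 s.f.).
Carrying full precision, 722.81 ÷ 82.6 = 8.75072639225… kg; 82.6 has 3 s.f., so the result keeps min(4, 3) = 3 s.f.
Rounded to 3 significant figures: 8.75 kg.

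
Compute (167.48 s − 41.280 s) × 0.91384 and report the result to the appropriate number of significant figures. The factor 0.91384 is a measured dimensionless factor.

167.48 s − 41.280 s = 126.200 s; the difference is limited to 2 decimal places (5 s.f.).
Carrying full precision, 126.200 × 0.91384 = 115.326608 s; 0.91384 has 5 s.f., so the result keeps min(5, 5) = 5 s.f.
Rounded to 5 significant figures: 115.33 s.

115.33 s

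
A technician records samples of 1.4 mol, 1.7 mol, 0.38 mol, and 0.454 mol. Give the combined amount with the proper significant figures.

3.9 mol

1.4 mol + 1.7 mol + 0.38 mol + 0.454 mol = 3.934 mol.
Addition/subtraction keeps the fewest decimal places: 1.4 → 1 decimal place, 1.7 → 1 decimal place, 0.38 → 2 decimal places, 0.454 → 3 decimal places; limit is 1.
Rounded to 1 decimal place: 3.9 mol.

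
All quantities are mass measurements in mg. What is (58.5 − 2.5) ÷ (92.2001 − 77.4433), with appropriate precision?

3.79

58.5 − 2.5 = 56.0, limited to 1 d.p. → 3 s.f.; 92.2001 − 77.4433 = 14.7568, limited to 4 d.p. → 6 s.f.
Carrying full precision, 56.0 ÷ 14.7568 = 3.7948606744…; keep min(3, 6) = 3 s.f.
Rounded to 3 significant figures: 3.79.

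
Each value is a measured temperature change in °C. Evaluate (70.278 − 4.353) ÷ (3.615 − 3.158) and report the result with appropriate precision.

70.278 − 4.353 = 65.925, limited to 3 d.p. → 5 s.f.; 3.615 − 3.158 = 0.457, limited to 3 d.p. → 3 s.f.
Carrying full precision, 65.925 ÷ 0.457 = 144.256017505…; keep min(5, 3) = 3 s.f.
Rounded to 3 significant figures: 144.

144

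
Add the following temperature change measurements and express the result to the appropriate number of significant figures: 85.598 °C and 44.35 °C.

85.598 °C + 44.35 °C = 129.948 °C.
Addition/subtraction keeps the fewest decimal places: 85.598 → 3 decimal places, 44.35 → 2 decimal places; limit is 2.
Rounded to 2 decimal places: 129.95 °C.

129.95 °C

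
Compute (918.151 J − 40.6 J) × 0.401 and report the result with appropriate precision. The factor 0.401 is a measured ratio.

918.151 J − 40.6 J = 877.551 J; the difference is limited to 1 decimal place (4 s.f.).
Carrying full precision, 877.551 × 0.401 = 351.897951 J; 0.401 has 3 s.f., so the result keeps min(4, 3) = 3 s.f.
Rounded to 3 significant figures: 352 J.

352 J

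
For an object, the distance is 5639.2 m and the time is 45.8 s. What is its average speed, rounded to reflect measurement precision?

average speed = 5639.2 m ÷ 45.8 s = 123.126637555… m/s.
5639.2 has 5 significant figures; 45.8 has 3.
Division/multiplication keeps the fewest: 3 significant figures.
Rounded: 123 m/s.

123 m/s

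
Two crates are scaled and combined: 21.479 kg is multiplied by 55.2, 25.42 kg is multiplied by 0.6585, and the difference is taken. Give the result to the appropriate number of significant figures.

21.479 × 55.2 = 1185.6408 → 1.19 × 10^3 kg (3 s.f., last digit at the 10^1 place).
25.42 × 0.6585 = 16.73907 → 16.74 kg (4 s.f., last digit at the 10^-2 place).
Difference: 1168.90173 kg; keep the coarser place, 10^1.
Result: 1.17 × 10^3 kg.

1.17 × 10^3 kg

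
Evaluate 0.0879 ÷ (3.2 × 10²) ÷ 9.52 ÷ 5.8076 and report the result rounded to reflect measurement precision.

0.0879 ÷ (3.2 × 10²) ÷ 9.52 ÷ 5.8076 = 0.00000496827071279…
Multiplication/division keeps the fewest significant figures: 0.0879 → 3 s.f., 3.2 × 10² → 2 s.f., 9.52 → 3 s.f., 5.8076 → 5 s.f.; limit is 2.
Rounded to 2 significant figures: 5.0 × 10⁻⁶.

5.0 × 10⁻⁶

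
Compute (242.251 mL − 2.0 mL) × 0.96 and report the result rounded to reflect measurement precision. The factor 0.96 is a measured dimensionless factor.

242.251 mL − 2.0 mL = 240.251 mL; the difference is limited to 1 decimal place (4 s.f.).
Carrying full precision, 240.251 × 0.96 = 230.64096 mL; 0.96 has 2 s.f., so the result keeps min(4, 2) = 2 s.f.
Rounded to 2 significant figures: 2.3 × 10² mL.

2.3 × 10² mL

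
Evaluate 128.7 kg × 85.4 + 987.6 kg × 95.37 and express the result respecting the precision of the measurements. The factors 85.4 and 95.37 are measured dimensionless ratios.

1.052 × 10⁵ kg

128.7 × 85.4 = 10990.98 → 1.10 × 10⁴ kg (3 s.f., last digit at the 10^2 place).
987.6 × 95.37 = 94187.412 → 9.419 × 10⁴ kg (4 s.f., last digit at the 10^1 place).
Sum: 105178.392 kg; keep the coarser place, 10^2.
Result: 1.052 × 10⁵ kg.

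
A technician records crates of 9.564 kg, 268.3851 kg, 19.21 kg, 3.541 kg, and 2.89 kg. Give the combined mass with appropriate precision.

9.564 kg + 268.3851 kg + 19.21 kg + 3.541 kg + 2.89 kg = 303.5901 kg.
Addition/subtraction keeps the fewest decimal places: 9.564 → 3 decimal places, 268.3851 → 4 decimal places, 19.21 → 2 decimal places, 3.541 → 3 decimal places, 2.89 → 2 decimal places; limit is 2.
Rounded to 2 decimal places: 303.59 kg.

303.59 kg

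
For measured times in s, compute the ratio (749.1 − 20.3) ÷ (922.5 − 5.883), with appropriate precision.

7.951 × 10^-1

749.1 − 20.3 = 728.8, limited to 1 d.p. → 4 s.f.; 922.5 − 5.883 = 916.617, limited to 1 d.p. → 4 s.f.
Carrying full precision, 728.8 ÷ 916.617 = 0.79509762529…; keep min(4, 4) = 4 s.f.
Rounded to 4 significant figures: 7.951 × 10^-1.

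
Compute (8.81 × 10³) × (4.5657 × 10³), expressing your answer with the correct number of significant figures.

(8.81 × 10³) × (4.5657 × 10³) = 40223817
Multiplication/division keeps the fewest significant figures: 8.81 × 10³ → 3 s.f., 4.5657 × 10³ → 5 s.f.; limit is 3.
Rounded to 3 significant figures: 4.02 × 10⁷.

4.02 × 10⁷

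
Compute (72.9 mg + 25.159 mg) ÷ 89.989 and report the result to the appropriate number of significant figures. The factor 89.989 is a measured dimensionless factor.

72.9 mg + 25.159 mg = 98.059 mg; the sum is limited to 1 decimal place (3 s.f.).
Carrying full precision, 98.059 ÷ 89.989 = 1.08967762727… mg; 89.989 has 5 s.f., so the result keeps min(3, 5) = 3 s.f.
Rounded to 3 significant figures: 1.09 mg.

1.09 mg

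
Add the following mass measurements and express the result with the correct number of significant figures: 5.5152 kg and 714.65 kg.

5.5152 kg + 714.65 kg = 720.1652 kg.
Addition/subtraction keeps the fewest decimal places: 5.5152 → 4 decimal places, 714.65 → 2 decimal places; limit is 2.
Rounded to 2 decimal places: 720.17 kg.

720.17 kg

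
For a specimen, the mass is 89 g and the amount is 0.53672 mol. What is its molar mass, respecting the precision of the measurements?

1.7 × 10^2 g/mol

molar mass = 89 g ÷ 0.53672 mol = 165.822030109… g/mol.
89 has 2 significant figures; 0.53672 has 5.
Division/multiplication keeps the fewest: 2 significant figures.
Rounded: 1.7 × 10^2 g/mol.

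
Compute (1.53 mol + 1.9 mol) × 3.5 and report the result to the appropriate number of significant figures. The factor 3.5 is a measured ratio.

1.53 mol + 1.9 mol = 3.43 mol; the sum is limited to 1 decimal place (2 s.f.).
Carrying full precision, 3.43 × 3.5 = 12.005 mol; 3.5 has 2 s.f., so the result keeps min(2, 2) = 2 s.f.
Rounded to 2 significant figures: 12 mol.

12 mol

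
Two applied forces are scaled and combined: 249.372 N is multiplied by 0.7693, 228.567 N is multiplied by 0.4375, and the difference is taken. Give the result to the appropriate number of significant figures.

91.8 N

249.372 × 0.7693 = 191.8418796 → 191.8 N (4 s.f., last digit at the 10^-1 place).
228.567 × 0.4375 = 99.9980625 → 100.0 N (4 s.f., last digit at the 10^-1 place).
Difference: 91.8438171 N; keep the coarser place, 10^-1.
Result: 91.8 N.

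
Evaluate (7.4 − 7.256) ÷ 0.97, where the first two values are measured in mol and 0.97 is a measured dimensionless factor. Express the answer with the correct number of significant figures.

0.1 mol

7.4 mol − 7.256 mol = 0.144 mol; the difference is limited to 1 decimal place (1 s.f.).
Carrying full precision, 0.144 ÷ 0.97 = 0.148453608247… mol; 0.97 has 2 s.f., so the result keeps min(1, 2) = 1 s.f.
Rounded to 1 significant figure: 0.1 mol.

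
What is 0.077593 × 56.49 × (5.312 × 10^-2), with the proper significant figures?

0.077593 × 56.49 × (5.312 × 10^-2) = 0.232837101638…
Multiplication/division keeps the fewest significant figures: 0.077593 → 5 s.f., 56.49 → 4 s.f., 5.312 × 10^-2 → 4 s.f.; limit is 4.
Rounded to 4 significant figures: 0.2328.

0.2328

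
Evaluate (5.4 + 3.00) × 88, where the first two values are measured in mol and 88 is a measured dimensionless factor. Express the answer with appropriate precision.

7.4 × 10² mol

5.4 mol + 3.00 mol = 8.40 mol; the sum is limited to 1 decimal place (2 s.f.).
Carrying full precision, 8.40 × 88 = 739.2 mol; 88 has 2 s.f., so the result keeps min(2, 2) = 2 s.f.
Rounded to 2 significant figures: 7.4 × 10² mol.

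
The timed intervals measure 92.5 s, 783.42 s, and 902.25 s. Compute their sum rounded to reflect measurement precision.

92.5 s + 783.42 s + 902.25 s = 1778.17 s.
Addition/subtraction keeps the fewest decimal places: 92.5 → 1 decimal place, 783.42 → 2 decimal places, 902.25 → 2 decimal places; limit is 1.
Rounded to 1 decimal place: 1.7782 × 10^3 s.

1.7782 × 10^3 s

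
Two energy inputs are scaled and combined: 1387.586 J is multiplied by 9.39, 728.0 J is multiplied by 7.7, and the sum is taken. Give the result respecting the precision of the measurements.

1.86 × 10^4 J

1387.586 × 9.39 = 13029.43254 → 1.30 × 10^4 J (3 s.f., last digit at the 10^2 place).
728.0 × 7.7 = 5605.6 → 5.6 × 10^3 J (2 s.f., last digit at the 10^2 place).
Sum: 18635.03254 J; keep the coarser place, 10^2.
Result: 1.86 × 10^4 J.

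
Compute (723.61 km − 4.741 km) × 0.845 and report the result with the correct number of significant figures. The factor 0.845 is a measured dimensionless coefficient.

723.61 km − 4.741 km = 718.869 km; the difference is limited to 2 decimal places (5 s.f.).
Carrying full precision, 718.869 × 0.845 = 607.444305 km; 0.845 has 3 s.f., so the result keeps min(5, 3) = 3 s.f.
Rounded to 3 significant figures: 607 km.

607 km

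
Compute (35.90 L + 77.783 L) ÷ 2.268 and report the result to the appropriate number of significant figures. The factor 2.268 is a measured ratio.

35.90 L + 77.783 L = 113.683 L; the sum is limited to 2 decimal places (5 s.f.).
Carrying full precision, 113.683 ÷ 2.268 = 50.1247795414… L; 2.268 has 4 s.f., so the result keeps min(5, 4) = 4 s.f.
Rounded to 4 significant figures: 50.12 L.

50.12 L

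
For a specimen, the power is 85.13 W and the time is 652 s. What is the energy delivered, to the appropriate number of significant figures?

energy delivered = 85.13 W × 652 s = 55504.76 J.
85.13 has 4 significant figures; 652 has 3.
Division/multiplication keeps the fewest: 3 significant figures.
Rounded: 5.55 × 10⁴ J.

5.55 × 10⁴ J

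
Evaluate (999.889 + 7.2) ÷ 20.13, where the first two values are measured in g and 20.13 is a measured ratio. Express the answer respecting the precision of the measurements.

999.889 g + 7.2 g = 1007.089 g; the sum is limited to 1 decimal place (5 s.f.).
Carrying full precision, 1007.089 ÷ 20.13 = 50.0292598112… g; 20.13 has 4 s.f., so the result keeps min(5, 4) = 4 s.f.
Rounded to 4 significant figures: 50.03 g.

50.03 g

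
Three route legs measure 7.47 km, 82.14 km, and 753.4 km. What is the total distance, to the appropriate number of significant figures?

843.0 km

7.47 km + 82.14 km + 753.4 km = 843.01 km.
Addition/subtraction keeps the fewest decimal places: 7.47 → 2 decimal places, 82.14 → 2 decimal places, 753.4 → 1 decimal place; limit is 1.
Rounded to 1 decimal place: 843.0 km.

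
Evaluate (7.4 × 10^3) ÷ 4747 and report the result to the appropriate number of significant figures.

1.6

(7.4 × 10^3) ÷ 4747 = 1.55887929218…
Multiplication/division keeps the fewest significant figures: 7.4 × 10^3 → 2 s.f., 4747 → 4 s.f.; limit is 2.
Rounded to 2 significant figures: 1.6.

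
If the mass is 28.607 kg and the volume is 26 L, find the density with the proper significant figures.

1.1 kg/L

density = 28.607 kg ÷ 26 L = 1.10026923077… kg/L.
28.607 has 5 significant figures; 26 has 2.
Division/multiplication keeps the fewest: 2 significant figures.
Rounded: 1.1 kg/L.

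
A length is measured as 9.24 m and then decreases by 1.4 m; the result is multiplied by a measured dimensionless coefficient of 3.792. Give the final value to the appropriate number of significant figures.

3.0 × 10¹ m

9.24 m − 1.4 m = 7.84 m; the difference is limited to 1 decimal place (2 s.f.).
Carrying full precision, 7.84 × 3.792 = 29.72928 m; 3.792 has 4 s.f., so the result keeps min(2, 4) = 2 s.f.
Rounded to 2 significant figures: 3.0 × 10¹ m.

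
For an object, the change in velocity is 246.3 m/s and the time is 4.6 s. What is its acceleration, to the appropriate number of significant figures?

54 m/s²

acceleration = 246.3 m/s ÷ 4.6 s = 53.5434782609… m/s².
246.3 has 4 significant figures; 4.6 has 2.
Division/multiplication keeps the fewest: 2 significant figures.
Rounded: 54 m/s².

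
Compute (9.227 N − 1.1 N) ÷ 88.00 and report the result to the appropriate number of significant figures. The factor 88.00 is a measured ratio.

9.227 N − 1.1 N = 8.127 N; the difference is limited to 1 decimal place (2 s.f.).
Carrying full precision, 8.127 ÷ 88.00 = 0.0923522727273… N; 88.00 has 4 s.f., so the result keeps min(2, 4) = 2 s.f.
Rounded to 2 significant figures: 0.092 N.

0.092 N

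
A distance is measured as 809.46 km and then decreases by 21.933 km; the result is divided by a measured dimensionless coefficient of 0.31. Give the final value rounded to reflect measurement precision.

809.46 km − 21.933 km = 787.527 km; the difference is limited to 2 decimal places (5 s.f.).
Carrying full precision, 787.527 ÷ 0.31 = 2540.40967742… km; 0.31 has 2 s.f., so the result keeps min(5, 2) = 2 s.f.
Rounded to 2 significant figures: 2.5 × 10^3 km.

2.5 × 10^3 km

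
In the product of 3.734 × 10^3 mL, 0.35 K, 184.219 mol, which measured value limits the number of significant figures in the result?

3.734 × 10^3 mL → 4 s.f.; 0.35 K → 2 s.f.; 184.219 mol → 6 s.f.
The fewest is 2 significant figures, from 0.35 K.

0.35 K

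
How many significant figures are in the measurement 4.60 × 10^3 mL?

4.60 × 10^3: in scientific notation every digit of the coefficient is significant.

3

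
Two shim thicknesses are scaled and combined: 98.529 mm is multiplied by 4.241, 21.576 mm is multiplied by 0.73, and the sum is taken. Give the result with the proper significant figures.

4.34 × 10² mm

98.529 × 4.241 = 417.861489 → 417.9 mm (4 s.f., last digit at the 10^-1 place).
21.576 × 0.73 = 15.75048 → 16 mm (2 s.f., last digit at the 10^0 place).
Sum: 433.611969 mm; keep the coarser place, 10^0.
Result: 4.34 × 10² mm.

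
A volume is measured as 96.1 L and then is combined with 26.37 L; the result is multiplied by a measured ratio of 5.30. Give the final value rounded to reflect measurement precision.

96.1 L + 26.37 L = 122.47 L; the sum is limited to 1 decimal place (4 s.f.).
Carrying full precision, 122.47 × 5.30 = 649.091 L; 5.30 has 3 s.f., so the result keeps min(4, 3) = 3 s.f.
Rounded to 3 significant figures: 649 L.

649 L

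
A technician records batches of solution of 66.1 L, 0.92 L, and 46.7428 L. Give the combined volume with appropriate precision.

113.8 L

66.1 L + 0.92 L + 46.7428 L = 113.7628 L.
Addition/subtraction keeps the fewest decimal places: 66.1 → 1 decimal place, 0.92 → 2 decimal places, 46.7428 → 4 decimal places; limit is 1.
Rounded to 1 decimal place: 113.8 L.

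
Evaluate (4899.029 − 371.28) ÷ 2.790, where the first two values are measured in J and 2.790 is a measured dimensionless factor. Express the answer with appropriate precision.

4899.029 J − 371.28 J = 4527.749 J; the difference is limited to 2 decimal places (6 s.f.).
Carrying full precision, 4527.749 ÷ 2.790 = 1622.84910394… J; 2.790 has 4 s.f., so the result keeps min(6, 4) = 4 s.f.
Rounded to 4 significant figures: 1623 J.

1623 J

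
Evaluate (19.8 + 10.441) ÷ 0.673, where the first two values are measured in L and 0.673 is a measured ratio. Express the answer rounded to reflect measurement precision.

44.9 L

19.8 L + 10.441 L = 30.241 L; the sum is limited to 1 decimal place (3 s.f.).
Carrying full precision, 30.241 ÷ 0.673 = 44.9346210996… L; 0.673 has 3 s.f., so the result keeps min(3, 3) = 3 s.f.
Rounded to 3 significant figures: 44.9 L.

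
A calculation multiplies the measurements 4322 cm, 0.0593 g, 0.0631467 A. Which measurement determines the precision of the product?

4322 cm → 4 s.f.; 0.0593 g → 3 s.f.; 0.0631467 A → 6 s.f.
The fewest is 3 significant figures, from 0.0593 g.

0.0593 g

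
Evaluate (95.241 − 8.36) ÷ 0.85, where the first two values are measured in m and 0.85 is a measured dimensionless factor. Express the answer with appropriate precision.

95.241 m − 8.36 m = 86.881 m; the difference is limited to 2 decimal places (4 s.f.).
Carrying full precision, 86.881 ÷ 0.85 = 102.212941176… m; 0.85 has 2 s.f., so the result keeps min(4, 2) = 2 s.f.
Rounded to 2 significant figures: 1.0 × 10² m.

1.0 × 10² m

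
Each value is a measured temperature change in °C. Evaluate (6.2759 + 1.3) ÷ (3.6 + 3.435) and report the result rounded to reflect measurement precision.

6.2759 + 1.3 = 7.5759, limited to 1 d.p. → 2 s.f.; 3.6 + 3.435 = 7.035, limited to 1 d.p. → 2 s.f.
Carrying full precision, 7.5759 ÷ 7.035 = 1.0768869936…; keep min(2, 2) = 2 s.f.
Rounded to 2 significant figures: 1.1.

1.1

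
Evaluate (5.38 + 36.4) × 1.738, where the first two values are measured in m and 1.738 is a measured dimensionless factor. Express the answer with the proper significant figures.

72.6 m

5.38 m + 36.4 m = 41.78 m; the sum is limited to 1 decimal place (3 s.f.).
Carrying full precision, 41.78 × 1.738 = 72.61364 m; 1.738 has 4 s.f., so the result keeps min(3, 4) = 3 s.f.
Rounded to 3 significant figures: 72.6 m.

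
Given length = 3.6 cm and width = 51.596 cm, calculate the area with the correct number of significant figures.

1.9 × 10² cm²

area = 3.6 cm × 51.596 cm = 185.7456 cm².
3.6 has 2 significant figures; 51.596 has 5.
Division/multiplication keeps the fewest: 2 significant figures.
Rounded: 1.9 × 10² cm².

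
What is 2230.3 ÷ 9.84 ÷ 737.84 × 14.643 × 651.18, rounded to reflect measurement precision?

2230.3 ÷ 9.84 ÷ 737.84 × 14.643 × 651.18 = 2929.11960814…
Multiplication/division keeps the fewest significant figures: 2230.3 → 5 s.f., 9.84 → 3 s.f., 737.84 → 5 s.f., 14.643 → 5 s.f., 651.18 → 5 s.f.; limit is 3.
Rounded to 3 significant figures: 2.93 × 10^3.

2.93 × 10^3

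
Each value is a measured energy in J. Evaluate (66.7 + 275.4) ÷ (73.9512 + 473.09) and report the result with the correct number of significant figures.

0.6254

66.7 + 275.4 = 342.1, limited to 1 d.p. → 4 s.f.; 73.9512 + 473.09 = 547.0412, limited to 2 d.p. → 5 s.f.
Carrying full precision, 342.1 ÷ 547.0412 = 0.625364232164…; keep min(4, 5) = 4 s.f.
Rounded to 4 significant figures: 0.6254.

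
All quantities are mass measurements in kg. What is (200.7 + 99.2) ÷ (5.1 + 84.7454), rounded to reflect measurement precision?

3.34

200.7 + 99.2 = 299.9, limited to 1 d.p. → 4 s.f.; 5.1 + 84.7454 = 89.8454, limited to 1 d.p. → 3 s.f.
Carrying full precision, 299.9 ÷ 89.8454 = 3.33795608902…; keep min(4, 3) = 3 s.f.
Rounded to 3 significant figures: 3.34.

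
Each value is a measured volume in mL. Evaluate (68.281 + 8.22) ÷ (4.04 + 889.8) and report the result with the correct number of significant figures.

0.08559

68.281 + 8.22 = 76.501, limited to 2 d.p. → 4 s.f.; 4.04 + 889.8 = 893.84, limited to 1 d.p. → 4 s.f.
Carrying full precision, 76.501 ÷ 893.84 = 0.0855869059339…; keep min(4, 4) = 4 s.f.
Rounded to 4 significant figures: 0.08559.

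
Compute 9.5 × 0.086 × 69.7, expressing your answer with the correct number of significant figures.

57

9.5 × 0.086 × 69.7 = 56.9449
Multiplication/division keeps the fewest significant figures: 9.5 → 2 s.f., 0.086 → 2 s.f., 69.7 → 3 s.f.; limit is 2.
Rounded to 2 significant figures: 57.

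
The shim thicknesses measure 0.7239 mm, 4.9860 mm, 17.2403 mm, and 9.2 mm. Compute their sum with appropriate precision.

32.2 mm

0.7239 mm + 4.9860 mm + 17.2403 mm + 9.2 mm = 32.1502 mm.
Addition/subtraction keeps the fewest decimal places: 0.7239 → 4 decimal places, 4.9860 → 4 decimal places, 17.2403 → 4 decimal places, 9.2 → 1 decimal place; limit is 1.
Rounded to 1 decimal place: 32.2 mm.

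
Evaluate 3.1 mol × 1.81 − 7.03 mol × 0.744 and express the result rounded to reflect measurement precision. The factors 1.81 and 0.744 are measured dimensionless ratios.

0.4 mol

3.1 × 1.81 = 5.611 → 5.6 mol (2 s.f., last digit at the 10^-1 place).
7.03 × 0.744 = 5.23032 → 5.23 mol (3 s.f., last digit at the 10^-2 place).
Difference: 0.38068 mol; keep the coarser place, 10^-1.
Result: 0.4 mol.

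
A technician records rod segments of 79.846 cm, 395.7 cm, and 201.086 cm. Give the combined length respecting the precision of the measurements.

6.766 × 10^2 cm

79.846 cm + 395.7 cm + 201.086 cm = 676.632 cm.
Addition/subtraction keeps the fewest decimal places: 79.846 → 3 decimal places, 395.7 → 1 decimal place, 201.086 → 3 decimal places; limit is 1.
Rounded to 1 decimal place: 6.766 × 10^2 cm.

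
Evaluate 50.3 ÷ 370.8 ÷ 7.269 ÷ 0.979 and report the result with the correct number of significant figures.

0.0191

50.3 ÷ 370.8 ÷ 7.269 ÷ 0.979 = 0.0190621068205…
Multiplication/division keeps the fewest significant figures: 50.3 → 3 s.f., 370.8 → 4 s.f., 7.269 → 4 s.f., 0.979 → 3 s.f.; limit is 3.
Rounded to 3 significant figures: 0.0191.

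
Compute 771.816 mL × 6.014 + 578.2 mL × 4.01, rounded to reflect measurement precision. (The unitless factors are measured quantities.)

6.96 × 10^3 mL

771.816 × 6.014 = 4641.701424 → 4642 mL (4 s.f., last digit at the 10^0 place).
578.2 × 4.01 = 2318.582 → 2.32 × 10^3 mL (3 s.f., last digit at the 10^1 place).
Sum: 6960.283424 mL; keep the coarser place, 10^1.
Result: 6.96 × 10^3 mL.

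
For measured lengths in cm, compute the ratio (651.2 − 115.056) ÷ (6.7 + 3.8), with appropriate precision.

651.2 − 115.056 = 536.144, limited to 1 d.p. → 4 s.f.; 6.7 + 3.8 = 10.5, limited to 1 d.p. → 3 s.f.
Carrying full precision, 536.144 ÷ 10.5 = 51.0613333333…; keep min(4, 3) = 3 s.f.
Rounded to 3 significant figures: 51.1.

51.1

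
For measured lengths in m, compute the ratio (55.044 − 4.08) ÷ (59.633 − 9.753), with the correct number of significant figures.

55.044 − 4.08 = 50.964, limited to 2 d.p. → 4 s.f.; 59.633 − 9.753 = 49.880, limited to 3 d.p. → 5 s.f.
Carrying full precision, 50.964 ÷ 49.880 = 1.02173215718…; keep min(4, 5) = 4 s.f.
Rounded to 4 significant figures: 1.022.

1.022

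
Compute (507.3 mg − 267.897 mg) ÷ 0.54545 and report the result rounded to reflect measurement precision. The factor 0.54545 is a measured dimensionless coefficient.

438.9 mg

507.3 mg − 267.897 mg = 239.403 mg; the difference is limited to 1 decimal place (4 s.f.).
Carrying full precision, 239.403 ÷ 0.54545 = 438.909157576… mg; 0.54545 has 5 s.f., so the result keeps min(4, 5) = 4 s.f.
Rounded to 4 significant figures: 438.9 mg.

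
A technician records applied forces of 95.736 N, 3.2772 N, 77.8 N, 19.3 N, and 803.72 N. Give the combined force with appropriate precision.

999.8 N

95.736 N + 3.2772 N + 77.8 N + 19.3 N + 803.72 N = 999.8332 N.
Addition/subtraction keeps the fewest decimal places: 95.736 → 3 decimal places, 3.2772 → 4 decimal places, 77.8 → 1 decimal place, 19.3 → 1 decimal place, 803.72 → 2 decimal places; limit is 1.
Rounded to 1 decimal place: 999.8 N.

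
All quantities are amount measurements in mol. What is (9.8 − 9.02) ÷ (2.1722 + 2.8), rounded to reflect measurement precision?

9.8 − 9.02 = 0.78, limited to 1 d.p. → 1 s.f.; 2.1722 + 2.8 = 4.9722, limited to 1 d.p. → 2 s.f.
Carrying full precision, 0.78 ÷ 4.9722 = 0.156872209485…; keep min(1, 2) = 1 s.f.
Rounded to 1 significant figure: 0.2.

0.2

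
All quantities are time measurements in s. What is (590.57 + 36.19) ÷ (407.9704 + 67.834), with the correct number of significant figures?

590.57 + 36.19 = 626.76, limited to 2 d.p. → 5 s.f.; 407.9704 + 67.834 = 475.8044, limited to 3 d.p. → 6 s.f.
Carrying full precision, 626.76 ÷ 475.8044 = 1.31726398495…; keep min(5, 6) = 5 s.f.
Rounded to 5 significant figures: 1.3173.

1.3173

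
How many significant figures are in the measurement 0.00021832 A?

0.00021832: leading zeros are not significant.

5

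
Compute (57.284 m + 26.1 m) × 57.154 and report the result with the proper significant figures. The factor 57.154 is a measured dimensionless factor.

57.284 m + 26.1 m = 83.384 m; the sum is limited to 1 decimal place (3 s.f.).
Carrying full precision, 83.384 × 57.154 = 4765.729136 m; 57.154 has 5 s.f., so the result keeps min(3, 5) = 3 s.f.
Rounded to 3 significant figures: 4.77 × 10³ m.

4.77 × 10³ m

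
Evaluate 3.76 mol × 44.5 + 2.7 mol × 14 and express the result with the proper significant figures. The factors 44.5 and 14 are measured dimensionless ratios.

205 mol

3.76 × 44.5 = 167.32 → 167 mol (3 s.f., last digit at the 10^0 place).
2.7 × 14 = 37.8 → 38 mol (2 s.f., last digit at the 10^0 place).
Sum: 205.12 mol; keep the coarser place, 10^0.
Result: 205 mol.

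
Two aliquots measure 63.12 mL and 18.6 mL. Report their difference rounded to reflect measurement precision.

44.5 mL

63.12 mL − 18.6 mL = 44.52 mL.
Addition/subtraction keeps the fewest decimal places: 63.12 → 2 decimal places, 18.6 → 1 decimal place; limit is 1.
Rounded to 1 decimal place: 44.5 mL.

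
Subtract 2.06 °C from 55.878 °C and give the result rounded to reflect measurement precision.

55.878 °C − 2.06 °C = 53.818 °C.
Addition/subtraction keeps the fewest decimal places: 55.878 → 3 decimal places, 2.06 → 2 decimal places; limit is 2.
Rounded to 2 decimal places: 53.82 °C.

53.82 °C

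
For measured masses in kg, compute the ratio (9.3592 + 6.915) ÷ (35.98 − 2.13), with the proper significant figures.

0.4808

9.3592 + 6.915 = 16.2742, limited to 3 d.p. → 5 s.f.; 35.98 − 2.13 = 33.85, limited to 2 d.p. → 4 s.f.
Carrying full precision, 16.2742 ÷ 33.85 = 0.480774002954…; keep min(5, 4) = 4 s.f.
Rounded to 4 significant figures: 0.4808.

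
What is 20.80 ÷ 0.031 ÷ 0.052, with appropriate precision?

1.3 × 10^4

20.80 ÷ 0.031 ÷ 0.052 = 12903.2258065…
Multiplication/division keeps the fewest significant figures: 20.80 → 4 s.f., 0.031 → 2 s.f., 0.052 → 2 s.f.; limit is 2.
Rounded to 2 significant figures: 1.3 × 10^4.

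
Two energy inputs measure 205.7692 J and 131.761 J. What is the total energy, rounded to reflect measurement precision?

205.7692 J + 131.761 J = 337.5302 J.
Addition/subtraction keeps the fewest decimal places: 205.7692 → 4 decimal places, 131.761 → 3 decimal places; limit is 3.
Rounded to 3 decimal places: 337.530 J.

337.530 J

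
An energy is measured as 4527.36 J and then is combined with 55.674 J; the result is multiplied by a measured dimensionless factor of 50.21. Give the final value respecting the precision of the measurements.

4527.36 J + 55.674 J = 4583.034 J; the sum is limited to 2 decimal places (6 s.f.).
Carrying full precision, 4583.034 × 50.21 = 230114.13714 J; 50.21 has 4 s.f., so the result keeps min(6, 4) = 4 s.f.
Rounded to 4 significant figures: 2.301 × 10⁵ J.

2.301 × 10⁵ J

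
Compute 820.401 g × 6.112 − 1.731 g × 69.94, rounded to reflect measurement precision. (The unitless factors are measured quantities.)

4893 g

820.401 × 6.112 = 5014.290912 → 5.014 × 10^3 g (4 s.f., last digit at the 10^0 place).
1.731 × 69.94 = 121.06614 → 121.1 g (4 s.f., last digit at the 10^-1 place).
Difference: 4893.224772 g; keep the coarser place, 10^0.
Result: 4893 g.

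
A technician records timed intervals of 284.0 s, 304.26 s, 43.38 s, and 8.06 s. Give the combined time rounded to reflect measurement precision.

284.0 s + 304.26 s + 43.38 s + 8.06 s = 639.70 s.
Addition/subtraction keeps the fewest decimal places: 284.0 → 1 decimal place, 304.26 → 2 decimal places, 43.38 → 2 decimal places, 8.06 → 2 decimal places; limit is 1.
Rounded to 1 decimal place: 639.7 s.

639.7 s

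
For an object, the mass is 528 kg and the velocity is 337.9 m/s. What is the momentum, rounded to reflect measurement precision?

1.78 × 10^5 kg·m/s

momentum = 528 kg × 337.9 m/s = 178411.2 kg·m/s.
528 has 3 significant figures; 337.9 has 4.
Division/multiplication keeps the fewest: 3 significant figures.
Rounded: 1.78 × 10^5 kg·m/s.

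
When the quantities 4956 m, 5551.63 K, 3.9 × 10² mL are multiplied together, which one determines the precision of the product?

4956 m → 4 s.f.; 5551.63 K → 6 s.f.; 3.9 × 10² mL → 2 s.f.
The fewest is 2 significant figures, from 3.9 × 10² mL.

3.9 × 10² mL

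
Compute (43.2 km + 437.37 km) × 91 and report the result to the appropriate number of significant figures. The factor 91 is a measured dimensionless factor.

43.2 km + 437.37 km = 480.57 km; the sum is limited to 1 decimal place (4 s.f.).
Carrying full precision, 480.57 × 91 = 43731.87 km; 91 has 2 s.f., so the result keeps min(4, 2) = 2 s.f.
Rounded to 2 significant figures: 4.4 × 10^4 km.

4.4 × 10^4 km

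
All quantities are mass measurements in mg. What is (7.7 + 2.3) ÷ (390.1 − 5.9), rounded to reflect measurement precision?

7.7 + 2.3 = 10.0, limited to 1 d.p. → 3 s.f.; 390.1 − 5.9 = 384.2, limited to 1 d.p. → 4 s.f.
Carrying full precision, 10.0 ÷ 384.2 = 0.0260281103592…; keep min(3, 4) = 3 s.f.
Rounded to 3 significant figures: 0.0260.

0.0260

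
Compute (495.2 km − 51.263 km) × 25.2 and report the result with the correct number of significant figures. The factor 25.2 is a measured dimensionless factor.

1.12 × 10⁴ km

495.2 km − 51.263 km = 443.937 km; the difference is limited to 1 decimal place (4 s.f.).
Carrying full precision, 443.937 × 25.2 = 11187.2124 km; 25.2 has 3 s.f., so the result keeps min(4, 3) = 3 s.f.
Rounded to 3 significant figures: 1.12 × 10⁴ km.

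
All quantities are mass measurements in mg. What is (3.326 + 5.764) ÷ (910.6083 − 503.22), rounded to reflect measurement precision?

0.02231

3.326 + 5.764 = 9.090, limited to 3 d.p. → 4 s.f.; 910.6083 − 503.22 = 407.3883, limited to 2 d.p. → 5 s.f.
Carrying full precision, 9.090 ÷ 407.3883 = 0.0223128646552…; keep min(4, 5) = 4 s.f.
Rounded to 4 significant figures: 0.02231.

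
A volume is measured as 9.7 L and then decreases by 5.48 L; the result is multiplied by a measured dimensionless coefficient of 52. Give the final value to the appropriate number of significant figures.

9.7 L − 5.48 L = 4.22 L; the difference is limited to 1 decimal place (2 s.f.).
Carrying full precision, 4.22 × 52 = 219.44 L; 52 has 2 s.f., so the result keeps min(2, 2) = 2 s.f.
Rounded to 2 significant figures: 2.2 × 10² L.

2.2 × 10² L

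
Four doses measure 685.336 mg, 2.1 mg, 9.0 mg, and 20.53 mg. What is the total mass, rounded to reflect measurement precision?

685.336 mg + 2.1 mg + 9.0 mg + 20.53 mg = 716.966 mg.
Addition/subtraction keeps the fewest decimal places: 685.336 → 3 decimal places, 2.1 → 1 decimal place, 9.0 → 1 decimal place, 20.53 → 2 decimal places; limit is 1.
Rounded to 1 decimal place: 717.0 mg.

717.0 mg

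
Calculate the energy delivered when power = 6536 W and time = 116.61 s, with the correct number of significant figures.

energy delivered = 6536 W × 116.61 s = 762162.96 J.
6536 has 4 significant figures; 116.61 has 5.
Division/multiplication keeps the fewest: 4 significant figures.
Rounded: 7.622 × 10^5 J.

7.622 × 10^5 J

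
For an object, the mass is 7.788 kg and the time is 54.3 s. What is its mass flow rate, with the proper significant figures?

mass flow rate = 7.788 kg ÷ 54.3 s = 0.143425414365… kg/s.
7.788 has 4 significant figures; 54.3 has 3.
Division/multiplication keeps the fewest: 3 significant figures.
Rounded: 0.143 kg/s.

0.143 kg/s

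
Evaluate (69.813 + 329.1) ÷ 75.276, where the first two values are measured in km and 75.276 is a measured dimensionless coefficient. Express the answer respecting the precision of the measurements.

5.299 km

69.813 km + 329.1 km = 398.913 km; the sum is limited to 1 decimal place (4 s.f.).
Carrying full precision, 398.913 ÷ 75.276 = 5.29933843456… km; 75.276 has 5 s.f., so the result keeps min(4, 5) = 4 s.f.
Rounded to 4 significant figures: 5.299 km.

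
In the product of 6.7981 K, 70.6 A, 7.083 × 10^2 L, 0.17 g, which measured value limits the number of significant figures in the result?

6.7981 K → 5 s.f.; 70.6 A → 3 s.f.; 7.083 × 10^2 L → 4 s.f.; 0.17 g → 2 s.f.
The fewest is 2 significant figures, from 0.17 g.

0.17 g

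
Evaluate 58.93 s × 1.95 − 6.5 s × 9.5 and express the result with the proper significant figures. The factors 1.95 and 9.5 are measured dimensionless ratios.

58.93 × 1.95 = 114.9135 → 115 s (3 s.f., last digit at the 10^0 place).
6.5 × 9.5 = 61.75 → 62 s (2 s.f., last digit at the 10^0 place).
Difference: 53.1635 s; keep the coarser place, 10^0.
Result: 53 s.

53 s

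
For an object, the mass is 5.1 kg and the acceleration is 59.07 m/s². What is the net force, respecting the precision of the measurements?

net force = 5.1 kg × 59.07 m/s² = 301.257 N.
5.1 has 2 significant figures; 59.07 has 4.
Division/multiplication keeps the fewest: 2 significant figures.
Rounded: 3.0 × 10^2 N.

3.0 × 10^2 N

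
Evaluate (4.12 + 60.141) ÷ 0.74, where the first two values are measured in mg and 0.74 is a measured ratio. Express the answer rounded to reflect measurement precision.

87 mg

4.12 mg + 60.141 mg = 64.261 mg; the sum is limited to 2 decimal places (4 s.f.).
Carrying full precision, 64.261 ÷ 0.74 = 86.8391891892… mg; 0.74 has 2 s.f., so the result keeps min(4, 2) = 2 s.f.
Rounded to 2 significant figures: 87 mg.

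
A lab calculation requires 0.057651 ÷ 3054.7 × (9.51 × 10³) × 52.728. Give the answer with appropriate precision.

0.057651 ÷ 3054.7 × (9.51 × 10³) × 52.728 = 9.46368106042…
Multiplication/division keeps the fewest significant figures: 0.057651 → 5 s.f., 3054.7 → 5 s.f., 9.51 × 10³ → 3 s.f., 52.728 → 5 s.f.; limit is 3.
Rounded to 3 significant figures: 9.46.

9.46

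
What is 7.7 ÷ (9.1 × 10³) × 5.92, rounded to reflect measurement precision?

0.0050

7.7 ÷ (9.1 × 10³) × 5.92 = 0.00500923076923…
Multiplication/division keeps the fewest significant figures: 7.7 → 2 s.f., 9.1 × 10³ → 2 s.f., 5.92 → 3 s.f.; limit is 2.
Rounded to 2 significant figures: 0.0050.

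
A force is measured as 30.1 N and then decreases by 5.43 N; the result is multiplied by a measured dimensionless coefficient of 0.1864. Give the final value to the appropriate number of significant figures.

4.60 N

30.1 N − 5.43 N = 24.67 N; the difference is limited to 1 decimal place (3 s.f.).
Carrying full precision, 24.67 × 0.1864 = 4.598488 N; 0.1864 has 4 s.f., so the result keeps min(3, 4) = 3 s.f.
Rounded to 3 significant figures: 4.60 N.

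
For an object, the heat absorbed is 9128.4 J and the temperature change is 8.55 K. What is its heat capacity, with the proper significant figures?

heat capacity = 9128.4 J ÷ 8.55 K = 1067.64912281… J/K.
9128.4 has 5 significant figures; 8.55 has 3.
Division/multiplication keeps the fewest: 3 significant figures.
Rounded: 1.07 × 10³ J/K.

1.07 × 10³ J/K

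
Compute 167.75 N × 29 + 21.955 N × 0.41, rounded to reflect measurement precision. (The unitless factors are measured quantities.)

167.75 × 29 = 4864.75 → 4.9 × 10³ N (2 s.f., last digit at the 10^2 place).
21.955 × 0.41 = 9.00155 → 9.0 N (2 s.f., last digit at the 10^-1 place).
Sum: 4873.75155 N; keep the coarser place, 10^2.
Result: 4.9 × 10³ N.

4.9 × 10³ N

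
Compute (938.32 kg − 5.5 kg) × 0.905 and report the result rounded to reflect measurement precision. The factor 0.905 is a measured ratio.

938.32 kg − 5.5 kg = 932.82 kg; the difference is limited to 1 decimal place (4 s.f.).
Carrying full precision, 932.82 × 0.905 = 844.2021 kg; 0.905 has 3 s.f., so the result keeps min(4, 3) = 3 s.f.
Rounded to 3 significant figures: 844 kg.

844 kg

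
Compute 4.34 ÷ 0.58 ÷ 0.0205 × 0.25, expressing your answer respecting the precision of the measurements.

4.34 ÷ 0.58 ÷ 0.0205 × 0.25 = 91.2531539108…
Multiplication/division keeps the fewest significant figures: 4.34 → 3 s.f., 0.58 → 2 s.f., 0.0205 → 3 s.f., 0.25 → 2 s.f.; limit is 2.
Rounded to 2 significant figures: 91.

91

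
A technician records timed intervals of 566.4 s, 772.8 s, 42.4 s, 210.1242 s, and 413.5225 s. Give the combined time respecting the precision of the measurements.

566.4 s + 772.8 s + 42.4 s + 210.1242 s + 413.5225 s = 2005.2467 s.
Addition/subtraction keeps the fewest decimal places: 566.4 → 1 decimal place, 772.8 → 1 decimal place, 42.4 → 1 decimal place, 210.1242 → 4 decimal places, 413.5225 → 4 decimal places; limit is 1.
Rounded to 1 decimal place: 2.0052 × 10³ s.

2.0052 × 10³ s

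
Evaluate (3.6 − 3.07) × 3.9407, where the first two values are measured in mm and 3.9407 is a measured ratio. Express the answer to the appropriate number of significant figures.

3.6 mm − 3.07 mm = 0.53 mm; the difference is limited to 1 decimal place (1 s.f.).
Carrying full precision, 0.53 × 3.9407 = 2.088571 mm; 3.9407 has 5 s.f., so the result keeps min(1, 5) = 1 s.f.
Rounded to 1 significant figure: 2 mm.

2 mm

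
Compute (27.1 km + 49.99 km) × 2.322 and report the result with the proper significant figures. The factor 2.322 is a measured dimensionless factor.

27.1 km + 49.99 km = 77.09 km; the sum is limited to 1 decimal place (3 s.f.).
Carrying full precision, 77.09 × 2.322 = 179.00298 km; 2.322 has 4 s.f., so the result keeps min(3, 4) = 3 s.f.
Rounded to 3 significant figures: 179 km.

179 km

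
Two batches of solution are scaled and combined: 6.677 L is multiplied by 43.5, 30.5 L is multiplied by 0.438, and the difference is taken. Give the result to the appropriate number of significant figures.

6.677 × 43.5 = 290.4495 → 2.90 × 10^2 L (3 s.f., last digit at the 10^0 place).
30.5 × 0.438 = 13.359 → 13.4 L (3 s.f., last digit at the 10^-1 place).
Difference: 277.0905 L; keep the coarser place, 10^0.
Result: 277 L.

277 L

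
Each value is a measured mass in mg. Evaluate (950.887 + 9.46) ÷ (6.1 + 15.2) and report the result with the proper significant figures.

45.1

950.887 + 9.46 = 960.347, limited to 2 d.p. → 5 s.f.; 6.1 + 15.2 = 21.3, limited to 1 d.p. → 3 s.f.
Carrying full precision, 960.347 ÷ 21.3 = 45.086713615…; keep min(5, 3) = 3 s.f.
Rounded to 3 significant figures: 45.1.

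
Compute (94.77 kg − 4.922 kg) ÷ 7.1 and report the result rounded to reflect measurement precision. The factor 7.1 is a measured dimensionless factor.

13 kg

94.77 kg − 4.922 kg = 89.848 kg; the difference is limited to 2 decimal places (4 s.f.).
Carrying full precision, 89.848 ÷ 7.1 = 12.6546478873… kg; 7.1 has 2 s.f., so the result keeps min(4, 2) = 2 s.f.
Rounded to 2 significant figures: 13 kg.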